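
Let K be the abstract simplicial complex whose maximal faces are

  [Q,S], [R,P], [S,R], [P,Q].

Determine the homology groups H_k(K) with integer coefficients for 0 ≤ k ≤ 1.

H_0 ≅ Z,  H_1 ≅ Z.

Fix the vertex order P < Q < R < S and write every simplex with vertices in increasing order. Then dim K = 1 and the simplices of K are:

  0-simplices (4): P, Q, R, S
  1-simplices (4): PQ, PR, QS, RS

giving chain groups C_0 ≅ Z^4, C_1 ≅ Z^4.

The boundary map ∂_1: C_1 → C_0 sends each edge [p,q] (with p < q) to q − p. For instance
  ∂PR = R − P.
This gives a 4×4 integer matrix of rank 3; reducing to Smith normal form yields diagonal entries (1,1,1).

Now H_k = ker ∂_k / im ∂_{k+1}, so:

  H_0: rank C_0 − rank ∂_1 = 4 − 3 = 1, and the invariant factors of ∂_1 are all 1, so H_0 ≅ Z.
  H_1: rank ker ∂_1 − rank ∂_2 = (4 − 3) − 0 = 1, and there is no ∂_2, so H_1 ≅ Z.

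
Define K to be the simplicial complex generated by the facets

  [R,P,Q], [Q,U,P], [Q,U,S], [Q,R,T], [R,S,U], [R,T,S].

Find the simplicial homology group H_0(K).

H_0 = Z.

We work with the vertex ordering P < Q < R < S < T < U. The simplices of K, each written with vertices in increasing order, are:

  0-simplices (6): P, Q, R, S, T, U
  1-simplices (12): PQ, PR, PU, QR, QS, QT, QU, RS, RT, RU, ST, SU
  2-simplices (6): PQR, PQU, QRT, QSU, RST, RSU

so the chain groups are C_0 ≅ Z^6, C_1 ≅ Z^12, C_2 ≅ Z^6.

∂_1: C_1 → C_0 maps an edge to its endpoints' difference, ∂[p,q] = q − p. For instance
  ∂QS = S − Q.
This gives a 6×12 integer matrix of rank 5; reducing to Smith normal form yields diagonal entries (1,1,1,1,1).

∂_2: C_2 → C_1 maps a triangle to the signed sum of its edges. For instance
  ∂QSU = SU − QU + QS,
  ∂PQU = QU − PU + PQ.
The resulting 12×6 matrix has rank 6, and its Smith normal form has invariant factors (1,1,1,1,1,1).

From H_k ≅ ker(∂_k) / im(∂_{k+1}) we obtain:

  H_0: rank C_0 − rank ∂_1 = 6 − 5 = 1, and the invariant factors of ∂_1 are all 1, so H_0 = Z.

(K is a triangulation of the cylinder S^1 x I.)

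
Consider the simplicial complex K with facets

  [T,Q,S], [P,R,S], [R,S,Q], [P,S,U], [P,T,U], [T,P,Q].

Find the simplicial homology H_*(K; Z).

H_0 ≅ Z,  H_1 ≅ Z,  H_2 = 0.

We work with the vertex ordering P < Q < R < S < T < U. The simplices of K, each written with vertices in increasing order, are:

  0-simplices (6): P, Q, R, S, T, U
  1-simplices (12): PQ, PR, PS, PT, PU, QR, QS, QT, RS, ST, SU, TU
  2-simplices (6): PQT, PRS, PSU, PTU, QRS, QST

giving chain groups C_0 ≅ Z^6, C_1 ≅ Z^12, C_2 ≅ Z^6.

The boundary map ∂_1: C_1 → C_0 is given by ∂[p,q] = [q] − [p]. For instance
  ∂QR = R − Q.
The resulting 6×12 matrix has rank 5, and its Smith normal form has invariant factors (1,1,1,1,1).

Boundary ∂_2: C_2 → C_1 maps a triangle to the signed sum of its edges. For instance
  ∂QRS = RS − QS + QR,
  ∂PQT = QT − PT + PQ.
This gives a 12×6 integer matrix of rank 6; reducing to Smith normal form yields diagonal entries (1,1,1,1,1,1).

Computing H_k = (kernel of ∂_k) / (image of ∂_{k+1}):

  H_0: rank C_0 − rank ∂_1 = 6 − 5 = 1, and the invariant factors of ∂_1 are all 1, so H_0 ≅ Z.
  H_1: rank ker ∂_1 − rank ∂_2 = (12 − 5) − 6 = 1, and the invariant factors of ∂_2 are all 1, so H_1 ≅ Z.
  H_2: rank ker ∂_2 − rank ∂_3 = (6 − 6) − 0 = 0, and there is no ∂_3, so H_2 ≅ 0.

(K is a triangulation of the cylinder S^1 x I.)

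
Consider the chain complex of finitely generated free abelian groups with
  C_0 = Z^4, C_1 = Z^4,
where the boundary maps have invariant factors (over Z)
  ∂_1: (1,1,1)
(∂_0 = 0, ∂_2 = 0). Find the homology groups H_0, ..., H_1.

H_0 = Z,  H_1 = Z.

H_0: b_0 = 4 − 0 − 3 = 1; torsion from ∂_1 factors > 1: none. So H_0 = Z.
H_1: b_1 = 4 − 3 − 0 = 1; torsion from ∂_2 factors > 1: none. So H_1 = Z.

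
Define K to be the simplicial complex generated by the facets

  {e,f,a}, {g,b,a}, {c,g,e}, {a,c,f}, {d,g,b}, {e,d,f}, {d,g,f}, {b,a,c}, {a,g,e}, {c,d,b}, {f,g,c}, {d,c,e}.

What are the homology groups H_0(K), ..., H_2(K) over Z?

Fix the vertex order a < b < c < d < e < f < g and write every simplex with vertices in increasing order. Then dim K = 2 and the simplices of K are:

  0-simplices (7): a, b, c, d, e, f, g
  1-simplices (18): ab, ac, ae, af, ag, bc, bd, bg, cd, ce, cf, cg, de, df, dg, ef, eg, fg
  2-simplices (12): abc, abg, acf, aef, aeg, bcd, bdg, cde, ceg, cfg, def, dfg

giving chain groups C_0 ≅ Z^7, C_1 ≅ Z^18, C_2 ≅ Z^12.

∂_1: C_1 → C_0 is given by ∂[p,q] = [q] − [p]. For instance
  ∂df = f − d.
As a 7×18 matrix over Z this has rank 6, with invariant factors (1,1,1,1,1,1).

Boundary ∂_2: C_2 → C_1 sends each 2-simplex [p,q,r] to [q,r] − [p,r] + [p,q]. For instance
  ∂bcd = cd − bd + bc,
  ∂aef = ef − af + ae.
As a 18×12 matrix over Z this has rank 12, with invariant factors (1,1,1,1,1,1,1,1,1,1,1,2).

Computing H_k = (kernel of ∂_k) / (image of ∂_{k+1}):

  H_0: rank C_0 − rank ∂_1 = 7 − 6 = 1, and the invariant factors of ∂_1 are all 1, so H_0 = Z.
  H_1: rank ker ∂_1 − rank ∂_2 = (18 − 6) − 12 = 0, and ∂_2 has invariant factor 2 > 1, so H_1 = Z/2Z.
  H_2: rank ker ∂_2 − rank ∂_3 = (12 − 12) − 0 = 0, and there is no ∂_3, so H_2 = 0.

(K is a triangulation of the real projective plane RP^2.)

H_0 = Z,  H_1 = Z/2Z,  H_2 = 0.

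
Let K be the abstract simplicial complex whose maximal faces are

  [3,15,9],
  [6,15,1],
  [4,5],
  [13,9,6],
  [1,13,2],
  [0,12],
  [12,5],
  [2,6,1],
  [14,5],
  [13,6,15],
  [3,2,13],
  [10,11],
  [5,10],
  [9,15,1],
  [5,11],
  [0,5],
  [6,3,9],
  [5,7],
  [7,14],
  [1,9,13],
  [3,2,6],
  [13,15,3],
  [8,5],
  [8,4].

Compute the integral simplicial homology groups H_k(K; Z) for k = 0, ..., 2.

Take the total order 0 < 1 < 2 < 3 < 4 < 5 < 6 < 7 < 8 < 9 < 10 < 11 < 12 < 13 < 14 < 15 on the vertex set. Then K (dimension 2) consists of the simplices:

  0-simplices (16): [0], [1], [2], [3], [4], [5], [6], [7], [8], [9], [10], [11], [12], [13], [14], [15]
  1-simplices (30): (30 of them)
  2-simplices (12): [1,2,6], [1,2,13], [1,6,15], [1,9,13], [1,9,15], [2,3,6], [2,3,13], [3,6,9], [3,9,15], [3,13,15], [6,9,13], [6,13,15]

so the chain groups are C_0 ≅ Z^16, C_1 ≅ Z^30, C_2 ≅ Z^12.

The boundary map ∂_1: C_1 → C_0 maps an edge to its endpoints' difference, ∂[p,q] = q − p. For instance
  ∂[2,3] = [3] − [2].
The resulting 16×30 matrix has rank 14, and its Smith normal form has invariant factors (1,1,1,1,1,1,1,1,1,1,1,1,1,1).

∂_2: C_2 → C_1 acts by ∂[p,q,r] = [q,r] − [p,r] + [p,q]. For instance
  ∂[1,2,6] = [2,6] − [1,6] + [1,2],
  ∂[1,9,13] = [9,13] − [1,13] + [1,9].
The resulting 30×12 matrix has rank 12, and its Smith normal form has invariant factors (1,1,1,1,1,1,1,1,1,1,1,2).

Computing H_k = (kernel of ∂_k) / (image of ∂_{k+1}):

  H_0: rank C_0 − rank ∂_1 = 16 − 14 = 2, and the invariant factors of ∂_1 are all 1, so H_0 ≅ Z^2.
  H_1: rank ker ∂_1 − rank ∂_2 = (30 − 14) − 12 = 4, and ∂_2 has invariant factor 2 > 1, so H_1 ≅ Z^4 ⊕ Z/2.
  H_2: rank ker ∂_2 − rank ∂_3 = (12 − 12) − 0 = 0, and there is no ∂_3, so H_2 ≅ 0.

(K is a triangulation of the disjoint union of the real projective plane RP^2 and a wedge of 4 circles.)

H_0 = Z^2,  H_1 = Z^4 ⊕ Z/2,  H_2 = 0.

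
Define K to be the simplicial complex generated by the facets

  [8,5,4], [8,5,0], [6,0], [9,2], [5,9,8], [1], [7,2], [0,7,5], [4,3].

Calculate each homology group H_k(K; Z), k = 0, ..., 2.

Take the total order 0 < 1 < 2 < 3 < 4 < 5 < 6 < 7 < 8 < 9 on the vertex set. Then K (dimension 2) consists of the simplices:

  0-simplices (10): [0], [1], [2], [3], [4], [5], [6], [7], [8], [9]
  1-simplices (13): [0,5], [0,6], [0,7], [0,8], [2,7], [2,9], [3,4], [4,5], [4,8], [5,7], [5,8], [5,9], [8,9]
  2-simplices (4): [0,5,7], [0,5,8], [4,5,8], [5,8,9]

giving chain groups C_0 ≅ Z^10, C_1 ≅ Z^13, C_2 ≅ Z^4.

Boundary ∂_1: C_1 → C_0 sends each edge [p,q] (with p < q) to q − p.
The resulting 10×13 matrix has rank 8, and its Smith normal form has invariant factors (1,1,1,1,1,1,1,1).

∂_2: C_2 → C_1 sends each 2-simplex [p,q,r] to [q,r] − [p,r] + [p,q]. For instance
  ∂[5,8,9] = [8,9] − [5,9] + [5,8],
  ∂[4,5,8] = [5,8] − [4,8] + [4,5].
The 13×4 boundary matrix has rank 4 and Smith normal form diag(1,1,1,1).

Computing H_k = (kernel of ∂_k) / (image of ∂_{k+1}):

  H_0: rank C_0 − rank ∂_1 = 10 − 8 = 2, and the invariant factors of ∂_1 are all 1, so H_0 = Z^2.
  H_1: rank ker ∂_1 − rank ∂_2 = (13 − 8) − 4 = 1, and the invariant factors of ∂_2 are all 1, so H_1 = Z.
  H_2: rank ker ∂_2 − rank ∂_3 = (4 − 4) − 0 = 0, and there is no ∂_3, so H_2 = 0.

As a check, the Euler characteristic is 10 − 13 + 4 = 1, which agrees with 2 − 1 + 0 = 1.

H_0 = Z^2,  H_1 = Z,  H_2 = 0.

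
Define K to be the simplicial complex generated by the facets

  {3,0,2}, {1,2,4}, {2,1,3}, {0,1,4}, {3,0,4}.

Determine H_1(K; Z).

H_1 = Z.

Order the vertices as 0 < 1 < 2 < 3 < 4. Listing each simplex with vertices in this order, K has dimension 2 with simplices:

  0-simplices (5): [0], [1], [2], [3], [4]
  1-simplices (10): [0,1], [0,2], [0,3], [0,4], [1,2], [1,3], [1,4], [2,3], [2,4], [3,4]
  2-simplices (5): [0,1,4], [0,2,3], [0,3,4], [1,2,3], [1,2,4]

giving chain groups C_0 ≅ Z^5, C_1 ≅ Z^10, C_2 ≅ Z^5.

The boundary map ∂_1: C_1 → C_0 sends each edge [p,q] (with p < q) to q − p. For instance
  ∂[2,4] = [4] − [2].
As a 5×10 matrix over Z this has rank 4, with invariant factors (1,1,1,1).

Boundary ∂_2: C_2 → C_1 maps a triangle to the signed sum of its edges. For instance
  ∂[1,2,4] = [2,4] − [1,4] + [1,2],
  ∂[0,1,4] = [1,4] − [0,4] + [0,1].
The 10×5 boundary matrix has rank 5 and Smith normal form diag(1,1,1,1,1).

Now H_k = ker ∂_k / im ∂_{k+1}, so:

  H_1: rank ker ∂_1 − rank ∂_2 = (10 − 4) − 5 = 1, and the invariant factors of ∂_2 are all 1, so H_1 = Z.

(K is a triangulation of the Möbius band.)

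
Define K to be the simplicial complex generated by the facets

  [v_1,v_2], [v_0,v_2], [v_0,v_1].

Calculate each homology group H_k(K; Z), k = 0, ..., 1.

H_0 = Z,  H_1 = Z.

Fix the vertex order v_0 < v_1 < v_2 and write every simplex with vertices in increasing order. Then dim K = 1 and the simplices of K are:

  0-simplices (3): [v_0], [v_1], [v_2]
  1-simplices (3): [v_0,v_1], [v_0,v_2], [v_1,v_2]

so the chain groups are C_0 ≅ Z^3, C_1 ≅ Z^3.

The boundary map ∂_1: C_1 → C_0 sends each edge [p,q] (with p < q) to q − p. For instance
  ∂[v_1,v_2] = [v_2] − [v_1].
As a 3×3 matrix over Z this has rank 2, with invariant factors (1,1).

Now H_k = ker ∂_k / im ∂_{k+1}, so:

  H_0: rank C_0 − rank ∂_1 = 3 − 2 = 1, and the invariant factors of ∂_1 are all 1, so H_0 = Z.
  H_1: rank ker ∂_1 − rank ∂_2 = (3 − 2) − 0 = 1, and there is no ∂_2, so H_1 = Z.

(K is a triangulation of the circle S^1.)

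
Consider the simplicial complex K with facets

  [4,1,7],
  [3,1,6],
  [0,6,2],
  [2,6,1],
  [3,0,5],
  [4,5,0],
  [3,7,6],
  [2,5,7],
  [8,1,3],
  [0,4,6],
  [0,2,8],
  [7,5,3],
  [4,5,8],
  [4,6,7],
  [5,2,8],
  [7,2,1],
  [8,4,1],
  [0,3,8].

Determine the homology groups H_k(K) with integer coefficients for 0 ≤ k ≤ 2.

Fix the vertex order 0 < 1 < 2 < 3 < 4 < 5 < 6 < 7 < 8 and write every simplex with vertices in increasing order. Then dim K = 2 and the simplices of K are:

  0-simplices (9): [0], [1], [2], [3], [4], [5], [6], [7], [8]
  1-simplices (27): (27 of them)
  2-simplices (18): [0,2,6], [0,2,8], [0,3,5], [0,3,8], [0,4,5], [0,4,6], [1,2,6], [1,2,7], [1,3,6], [1,3,8], [1,4,7], [1,4,8], [2,5,7], [2,5,8], [3,5,7], [3,6,7], [4,5,8], [4,6,7]

giving chain groups C_0 ≅ Z^9, C_1 ≅ Z^27, C_2 ≅ Z^18.

∂_1: C_1 → C_0 sends each edge [p,q] (with p < q) to q − p.
As a 9×27 matrix over Z this has rank 8, with invariant factors (1,1,1,1,1,1,1,1).

Boundary ∂_2: C_2 → C_1 acts by ∂[p,q,r] = [q,r] − [p,r] + [p,q]. For instance
  ∂[0,2,6] = [2,6] − [0,6] + [0,2],
  ∂[1,3,8] = [3,8] − [1,8] + [1,3].
As a 27×18 matrix over Z this has rank 18, with invariant factors (1,1,1,1,1,1,1,1,1,1,1,1,1,1,1,1,1,2).

From H_k ≅ ker(∂_k) / im(∂_{k+1}) we obtain:

  H_0: rank C_0 − rank ∂_1 = 9 − 8 = 1, and the invariant factors of ∂_1 are all 1, so H_0 ≅ Z.
  H_1: rank ker ∂_1 − rank ∂_2 = (27 − 8) − 18 = 1, and ∂_2 has invariant factor 2 > 1, so H_1 ≅ Z ⊕ Z_2.
  H_2: rank ker ∂_2 − rank ∂_3 = (18 − 18) − 0 = 0, and there is no ∂_3, so H_2 ≅ 0.

H_0 ≅ Z,  H_1 ≅ Z ⊕ Z_2,  H_2 = 0.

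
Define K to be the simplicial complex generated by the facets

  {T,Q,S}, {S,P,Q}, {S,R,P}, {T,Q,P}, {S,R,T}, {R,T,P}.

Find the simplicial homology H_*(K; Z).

H_0 = Z,  H_1 = 0,  H_2 = Z.

We work with the vertex ordering P < Q < R < S < T. The simplices of K, each written with vertices in increasing order, are:

  0-simplices (5): P, Q, R, S, T
  1-simplices (9): PQ, PR, PS, PT, QS, QT, RS, RT, ST
  2-simplices (6): PQS, PQT, PRS, PRT, QST, RST

Hence C_0 ≅ Z^5, C_1 ≅ Z^9, C_2 ≅ Z^6.

Boundary ∂_1: C_1 → C_0 is given by ∂[p,q] = [q] − [p].
The 5×9 boundary matrix has rank 4 and Smith normal form diag(1,1,1,1).

The boundary map ∂_2: C_2 → C_1 sends each 2-simplex [p,q,r] to [q,r] − [p,r] + [p,q]. For instance
  ∂PQT = QT − PT + PQ,
  ∂PRS = RS − PS + PR.
This gives a 9×6 integer matrix of rank 5; reducing to Smith normal form yields diagonal entries (1,1,1,1,1).

Now H_k = ker ∂_k / im ∂_{k+1}, so:

  H_0: rank C_0 − rank ∂_1 = 5 − 4 = 1, and the invariant factors of ∂_1 are all 1, so H_0 ≅ Z.
  H_1: rank ker ∂_1 − rank ∂_2 = (9 − 4) − 5 = 0, and the invariant factors of ∂_2 are all 1, so H_1 ≅ 0.
  H_2: rank ker ∂_2 − rank ∂_3 = (6 − 5) − 0 = 1, and there is no ∂_3, so H_2 ≅ Z.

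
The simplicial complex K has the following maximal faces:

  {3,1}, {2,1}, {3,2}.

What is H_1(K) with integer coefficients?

H_1 = Z.

We work with the vertex ordering 1 < 2 < 3. The simplices of K, each written with vertices in increasing order, are:

  0-simplices (3): [1], [2], [3]
  1-simplices (3): [1,2], [1,3], [2,3]

so the chain groups are C_0 ≅ Z^3, C_1 ≅ Z^3.

∂_1: C_1 → C_0 maps an edge to its endpoints' difference, ∂[p,q] = q − p. For instance
  ∂[1,2] = [2] − [1].
The resulting 3×3 matrix has rank 2, and its Smith normal form has invariant factors (1,1).

Reading off H_k = ker ∂_k / im ∂_{k+1}:

  H_1: rank ker ∂_1 − rank ∂_2 = (3 − 2) − 0 = 1, and there is no ∂_2, so H_1 ≅ Z.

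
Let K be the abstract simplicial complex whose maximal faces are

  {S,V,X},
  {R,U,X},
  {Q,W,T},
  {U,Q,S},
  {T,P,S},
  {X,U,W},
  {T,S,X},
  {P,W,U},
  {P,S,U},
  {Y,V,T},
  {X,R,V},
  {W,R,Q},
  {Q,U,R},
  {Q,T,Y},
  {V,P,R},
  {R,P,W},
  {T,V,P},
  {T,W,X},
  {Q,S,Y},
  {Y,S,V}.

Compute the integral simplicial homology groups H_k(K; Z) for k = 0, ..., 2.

H_0 = Z,  H_1 = Z ⊕ Z/2,  H_2 = 0.

Take the total order P < Q < R < S < T < U < V < W < X < Y on the vertex set. Then K (dimension 2) consists of the simplices:

  0-simplices (10): P, Q, R, S, T, U, V, W, X, Y
  1-simplices (30): PR, PS, PT, PU, PV, PW, QR, QS, QT, QU, QW, QY, RU, RV, RW, RX, ST, SU, SV, SX, SY, TV, TW, TX, TY, UW, UX, VX, VY, WX
  2-simplices (20): PRV, PRW, PST, PSU, PTV, PUW, QRU, QRW, QSU, QSY, QTW, QTY, RUX, RVX, STX, SVX, SVY, TVY, TWX, UWX

so the chain groups are C_0 ≅ Z^10, C_1 ≅ Z^30, C_2 ≅ Z^20.

The boundary map ∂_1: C_1 → C_0 sends each edge [p,q] (with p < q) to q − p. For instance
  ∂RX = X − R.
The resulting 10×30 matrix has rank 9, and its Smith normal form has invariant factors (1,1,1,1,1,1,1,1,1).

Boundary ∂_2: C_2 → C_1 acts by ∂[p,q,r] = [q,r] − [p,r] + [p,q]. For instance
  ∂PUW = UW − PW + PU,
  ∂QRU = RU − QU + QR.
As a 30×20 matrix over Z this has rank 20, with invariant factors (1,1,1,1,1,1,1,1,1,1,1,1,1,1,1,1,1,1,1,2).

Now H_k = ker ∂_k / im ∂_{k+1}, so:

  H_0: rank C_0 − rank ∂_1 = 10 − 9 = 1, and the invariant factors of ∂_1 are all 1, so H_0 = Z.
  H_1: rank ker ∂_1 − rank ∂_2 = (30 − 9) − 20 = 1, and ∂_2 has invariant factor 2 > 1, so H_1 = Z ⊕ Z/2.
  H_2: rank ker ∂_2 − rank ∂_3 = (20 − 20) − 0 = 0, and there is no ∂_3, so H_2 = 0.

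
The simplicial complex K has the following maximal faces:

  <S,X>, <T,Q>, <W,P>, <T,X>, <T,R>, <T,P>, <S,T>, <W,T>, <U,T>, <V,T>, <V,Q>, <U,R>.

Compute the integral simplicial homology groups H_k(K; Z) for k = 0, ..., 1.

H_0 = Z,  H_1 = Z^4.

We work with the vertex ordering P < Q < R < S < T < U < V < W < X. The simplices of K, each written with vertices in increasing order, are:

  0-simplices (9): P, Q, R, S, T, U, V, W, X
  1-simplices (12): PT, PW, QT, QV, RT, RU, ST, SX, TU, TV, TW, TX

so the chain groups are C_0 ≅ Z^9, C_1 ≅ Z^12.

The boundary map ∂_1: C_1 → C_0 maps an edge to its endpoints' difference, ∂[p,q] = q − p. For instance
  ∂RU = U − R.
The 9×12 boundary matrix has rank 8 and Smith normal form diag(1,1,1,1,1,1,1,1).

Computing H_k = (kernel of ∂_k) / (image of ∂_{k+1}):

  H_0: rank C_0 − rank ∂_1 = 9 − 8 = 1, and the invariant factors of ∂_1 are all 1, so H_0 = Z.
  H_1: rank ker ∂_1 − rank ∂_2 = (12 − 8) − 0 = 4, and there is no ∂_2, so H_1 = Z^4.

(K is a triangulation of a wedge of 4 circles.)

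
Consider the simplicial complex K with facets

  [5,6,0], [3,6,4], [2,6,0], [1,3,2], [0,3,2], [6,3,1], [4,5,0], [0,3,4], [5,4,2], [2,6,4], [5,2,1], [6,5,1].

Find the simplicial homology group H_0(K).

H_0 = Z.

Take the total order 0 < 1 < 2 < 3 < 4 < 5 < 6 on the vertex set. Then K (dimension 2) consists of the simplices:

  0-simplices (7): [0], [1], [2], [3], [4], [5], [6]
  1-simplices (18): [0,2], [0,3], [0,4], [0,5], [0,6], [1,2], [1,3], [1,5], [1,6], [2,3], [2,4], [2,5], [2,6], [3,4], [3,6], [4,5], [4,6], [5,6]
  2-simplices (12): [0,2,3], [0,2,6], [0,3,4], [0,4,5], [0,5,6], [1,2,3], [1,2,5], [1,3,6], [1,5,6], [2,4,5], [2,4,6], [3,4,6]

Hence C_0 ≅ Z^7, C_1 ≅ Z^18, C_2 ≅ Z^12.

Boundary ∂_1: C_1 → C_0 maps an edge to its endpoints' difference, ∂[p,q] = q − p. For instance
  ∂[0,3] = [3] − [0].
The 7×18 boundary matrix has rank 6 and Smith normal form diag(1,1,1,1,1,1).

∂_2: C_2 → C_1 acts by ∂[p,q,r] = [q,r] − [p,r] + [p,q]. For instance
  ∂[2,4,6] = [4,6] − [2,6] + [2,4],
  ∂[1,2,5] = [2,5] − [1,5] + [1,2].
The 18×12 boundary matrix has rank 12 and Smith normal form diag(1,1,1,1,1,1,1,1,1,1,1,2).

Reading off H_k = ker ∂_k / im ∂_{k+1}:

  H_0: rank C_0 − rank ∂_1 = 7 − 6 = 1, and the invariant factors of ∂_1 are all 1, so H_0 = Z.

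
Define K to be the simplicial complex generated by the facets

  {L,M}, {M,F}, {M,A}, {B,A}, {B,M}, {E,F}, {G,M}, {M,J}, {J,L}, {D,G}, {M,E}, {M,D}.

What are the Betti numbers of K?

K has 9 vertices, 12 edges.
rank ∂_0 = 0, rank ∂_1 = 8 ⇒ b_0 = 9 − 0 − 8 = 1; all invariant factors of ∂_1 are 1 so no torsion. So H_0 ≅ Z.
rank ∂_1 = 8, rank ∂_2 = 0 ⇒ b_1 = 12 − 8 − 0 = 4. So H_1 ≅ Z^4.

b_0 = 1, b_1 = 4.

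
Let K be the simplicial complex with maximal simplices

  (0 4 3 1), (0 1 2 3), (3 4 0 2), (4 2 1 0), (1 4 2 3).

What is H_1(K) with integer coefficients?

H_1 = 0.

Fix the vertex order 0 < 1 < 2 < 3 < 4 and write every simplex with vertices in increasing order. Then dim K = 3 and the simplices of K are:

  0-simplices (5): [0], [1], [2], [3], [4]
  1-simplices (10): [0,1], [0,2], [0,3], [0,4], [1,2], [1,3], [1,4], [2,3], [2,4], [3,4]
  2-simplices (10): [0,1,2], [0,1,3], [0,1,4], [0,2,3], [0,2,4], [0,3,4], [1,2,3], [1,2,4], [1,3,4], [2,3,4]
  3-simplices (5): [0,1,2,3], [0,1,2,4], [0,1,3,4], [0,2,3,4], [1,2,3,4]

giving chain groups C_0 ≅ Z^5, C_1 ≅ Z^10, C_2 ≅ Z^10, C_3 ≅ Z^5.

The boundary map ∂_1: C_1 → C_0 is given by ∂[p,q] = [q] − [p].
As a 5×10 matrix over Z this has rank 4, with invariant factors (1,1,1,1).

The boundary map ∂_2: C_2 → C_1 sends each 2-simplex [p,q,r] to [q,r] − [p,r] + [p,q]. For instance
  ∂[0,1,3] = [1,3] − [0,3] + [0,1],
  ∂[0,2,4] = [2,4] − [0,4] + [0,2].
The 10×10 boundary matrix has rank 6 and Smith normal form diag(1,1,1,1,1,1).

Boundary ∂_3: C_3 → C_2 sends each 3-simplex σ to the alternating sum Σ_i (−1)^i (σ with its i-th vertex removed). For instance
  ∂[1,2,3,4] = [2,3,4] − [1,3,4] + [1,2,4] − [1,2,3],
  ∂[0,1,2,4] = [1,2,4] − [0,2,4] + [0,1,4] − [0,1,2].
As a 10×5 matrix over Z this has rank 4, with invariant factors (1,1,1,1).

Computing H_k = (kernel of ∂_k) / (image of ∂_{k+1}):

  H_1: rank ker ∂_1 − rank ∂_2 = (10 − 4) − 6 = 0, and the invariant factors of ∂_2 are all 1, so H_1 = 0.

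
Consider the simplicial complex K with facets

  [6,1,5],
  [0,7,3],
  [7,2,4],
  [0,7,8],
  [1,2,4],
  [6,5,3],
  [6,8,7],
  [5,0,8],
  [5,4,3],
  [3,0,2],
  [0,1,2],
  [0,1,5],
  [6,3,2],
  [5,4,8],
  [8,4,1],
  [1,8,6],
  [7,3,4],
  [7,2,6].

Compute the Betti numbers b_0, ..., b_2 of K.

Order the vertices as 0 < 1 < 2 < 3 < 4 < 5 < 6 < 7 < 8. Listing each simplex with vertices in this order, K has dimension 2 with simplices:

  0-simplices (9): [0], [1], [2], [3], [4], [5], [6], [7], [8]
  1-simplices (27): (27 of them)
  2-simplices (18): [0,1,2], [0,1,5], [0,2,3], [0,3,7], [0,5,8], [0,7,8], [1,2,4], [1,4,8], [1,5,6], [1,6,8], [2,3,6], [2,4,7], [2,6,7], [3,4,5], [3,4,7], [3,5,6], [4,5,8], [6,7,8]

so the chain groups are C_0 ≅ Z^9, C_1 ≅ Z^27, C_2 ≅ Z^18.

Boundary ∂_1: C_1 → C_0 maps an edge to its endpoints' difference, ∂[p,q] = q − p.
As a 9×27 matrix over Z this has rank 8, with invariant factors (1,1,1,1,1,1,1,1).

Boundary ∂_2: C_2 → C_1 acts by ∂[p,q,r] = [q,r] − [p,r] + [p,q]. For instance
  ∂[2,6,7] = [6,7] − [2,7] + [2,6],
  ∂[0,3,7] = [3,7] − [0,7] + [0,3].
The 27×18 boundary matrix has rank 18 and Smith normal form diag(1,1,1,1,1,1,1,1,1,1,1,1,1,1,1,1,1,2).

From H_k ≅ ker(∂_k) / im(∂_{k+1}) we obtain:

  H_0: rank C_0 − rank ∂_1 = 9 − 8 = 1, and the invariant factors of ∂_1 are all 1, so H_0 = Z.
  H_1: rank ker ∂_1 − rank ∂_2 = (27 − 8) − 18 = 1, and ∂_2 has invariant factor 2 > 1, so H_1 = Z ⊕ Z/2Z.
  H_2: rank ker ∂_2 − rank ∂_3 = (18 − 18) − 0 = 0, and there is no ∂_3, so H_2 = 0.

As a check, the Euler characteristic is 9 − 27 + 18 = 0, which agrees with 1 − 1 + 0 = 0.

Hence the Betti numbers are b_0 = 1, b_1 = 1, b_2 = 0.

b_0 = 1, b_1 = 1, b_2 = 0.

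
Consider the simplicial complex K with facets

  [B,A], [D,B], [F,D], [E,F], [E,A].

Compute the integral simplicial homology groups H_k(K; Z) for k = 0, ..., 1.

Take the total order A < B < D < E < F on the vertex set. Then K (dimension 1) consists of the simplices:

  0-simplices (5): A, B, D, E, F
  1-simplices (5): AB, AE, BD, DF, EF

so the chain groups are C_0 ≅ Z^5, C_1 ≅ Z^5.

The boundary map ∂_1: C_1 → C_0 sends each edge [p,q] (with p < q) to q − p.
The resulting 5×5 matrix has rank 4, and its Smith normal form has invariant factors (1,1,1,1).

Reading off H_k = ker ∂_k / im ∂_{k+1}:

  H_0: rank C_0 − rank ∂_1 = 5 − 4 = 1, and the invariant factors of ∂_1 are all 1, so H_0 = Z.
  H_1: rank ker ∂_1 − rank ∂_2 = (5 − 4) − 0 = 1, and there is no ∂_2, so H_1 = Z.

As a check, the Euler characteristic is 5 − 5 = 0, which agrees with 1 − 1 = 0.
(K is a triangulation of the circle S^1.)

H_0 ≅ Z,  H_1 ≅ Z.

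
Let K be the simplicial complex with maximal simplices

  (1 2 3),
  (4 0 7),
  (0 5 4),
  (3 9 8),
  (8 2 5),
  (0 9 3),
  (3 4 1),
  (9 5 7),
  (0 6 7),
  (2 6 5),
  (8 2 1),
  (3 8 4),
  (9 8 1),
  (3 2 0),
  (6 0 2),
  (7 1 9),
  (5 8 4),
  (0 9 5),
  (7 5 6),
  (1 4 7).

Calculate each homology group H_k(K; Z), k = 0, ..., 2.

Take the total order 0 < 1 < 2 < 3 < 4 < 5 < 6 < 7 < 8 < 9 on the vertex set. Then K (dimension 2) consists of the simplices:

  0-simplices (10): [0], [1], [2], [3], [4], [5], [6], [7], [8], [9]
  1-simplices (30): (30 of them)
  2-simplices (20): (20 of them)

giving chain groups C_0 ≅ Z^10, C_1 ≅ Z^30, C_2 ≅ Z^20.

The boundary map ∂_1: C_1 → C_0 maps an edge to its endpoints' difference, ∂[p,q] = q − p. For instance
  ∂[0,7] = [7] − [0].
This gives a 10×30 integer matrix of rank 9; reducing to Smith normal form yields diagonal entries (1,1,1,1,1,1,1,1,1).

∂_2: C_2 → C_1 sends each 2-simplex [p,q,r] to [q,r] − [p,r] + [p,q]. For instance
  ∂[3,4,8] = [4,8] − [3,8] + [3,4],
  ∂[4,5,8] = [5,8] − [4,8] + [4,5].
The resulting 30×20 matrix has rank 20, and its Smith normal form has invariant factors (1,1,1,1,1,1,1,1,1,1,1,1,1,1,1,1,1,1,1,2).

Now H_k = ker ∂_k / im ∂_{k+1}, so:

  H_0: rank C_0 − rank ∂_1 = 10 − 9 = 1, and the invariant factors of ∂_1 are all 1, so H_0 ≅ Z.
  H_1: rank ker ∂_1 − rank ∂_2 = (30 − 9) − 20 = 1, and ∂_2 has invariant factor 2 > 1, so H_1 ≅ Z ⊕ Z_2.
  H_2: rank ker ∂_2 − rank ∂_3 = (20 − 20) − 0 = 0, and there is no ∂_3, so H_2 ≅ 0.

(K is a triangulation of the Klein bottle.)

H_0 ≅ Z,  H_1 ≅ Z ⊕ Z_2,  H_2 = 0.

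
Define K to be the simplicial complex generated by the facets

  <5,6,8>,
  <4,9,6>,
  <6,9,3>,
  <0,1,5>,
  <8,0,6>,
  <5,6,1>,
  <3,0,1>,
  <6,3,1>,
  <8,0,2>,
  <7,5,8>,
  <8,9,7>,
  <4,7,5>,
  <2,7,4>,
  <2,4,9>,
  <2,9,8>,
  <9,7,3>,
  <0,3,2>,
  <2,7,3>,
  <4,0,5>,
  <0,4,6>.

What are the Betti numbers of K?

b_0 = 1, b_1 = 1, b_2 = 0.

Order the vertices as 0 < 1 < 2 < 3 < 4 < 5 < 6 < 7 < 8 < 9. Listing each simplex with vertices in this order, K has dimension 2 with simplices:

  0-simplices (10): [0], [1], [2], [3], [4], [5], [6], [7], [8], [9]
  1-simplices (30): (30 of them)
  2-simplices (20): (20 of them)

so the chain groups are C_0 ≅ Z^10, C_1 ≅ Z^30, C_2 ≅ Z^20.

The boundary map ∂_1: C_1 → C_0 is given by ∂[p,q] = [q] − [p]. For instance
  ∂[7,9] = [9] − [7].
The 10×30 boundary matrix has rank 9 and Smith normal form diag(1,1,1,1,1,1,1,1,1).

The boundary map ∂_2: C_2 → C_1 acts by ∂[p,q,r] = [q,r] − [p,r] + [p,q]. For instance
  ∂[2,4,7] = [4,7] − [2,7] + [2,4],
  ∂[3,6,9] = [6,9] − [3,9] + [3,6].
This gives a 30×20 integer matrix of rank 20; reducing to Smith normal form yields diagonal entries (1,1,1,1,1,1,1,1,1,1,1,1,1,1,1,1,1,1,1,2).

Reading off H_k = ker ∂_k / im ∂_{k+1}:

  H_0: rank C_0 − rank ∂_1 = 10 − 9 = 1, and the invariant factors of ∂_1 are all 1, so H_0 ≅ Z.
  H_1: rank ker ∂_1 − rank ∂_2 = (30 − 9) − 20 = 1, and ∂_2 has invariant factor 2 > 1, so H_1 ≅ Z ⊕ Z/2.
  H_2: rank ker ∂_2 − rank ∂_3 = (20 − 20) − 0 = 0, and there is no ∂_3, so H_2 ≅ 0.

As a check, the Euler characteristic is 10 − 30 + 20 = 0, which agrees with 1 − 1 + 0 = 0.

Hence the Betti numbers are b_0 = 1, b_1 = 1, b_2 = 0.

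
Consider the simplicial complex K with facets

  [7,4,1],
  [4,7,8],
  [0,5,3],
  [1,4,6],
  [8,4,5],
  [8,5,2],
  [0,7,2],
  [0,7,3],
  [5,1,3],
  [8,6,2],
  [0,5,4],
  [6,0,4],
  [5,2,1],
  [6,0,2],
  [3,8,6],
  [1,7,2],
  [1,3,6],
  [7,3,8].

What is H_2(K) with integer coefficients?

We work with the vertex ordering 0 < 1 < 2 < 3 < 4 < 5 < 6 < 7 < 8. The simplices of K, each written with vertices in increasing order, are:

  0-simplices (9): [0], [1], [2], [3], [4], [5], [6], [7], [8]
  1-simplices (27): (27 of them)
  2-simplices (18): [0,2,6], [0,2,7], [0,3,5], [0,3,7], [0,4,5], [0,4,6], [1,2,5], [1,2,7], [1,3,5], [1,3,6], [1,4,6], [1,4,7], [2,5,8], [2,6,8], [3,6,8], [3,7,8], [4,5,8], [4,7,8]

so the chain groups are C_0 ≅ Z^9, C_1 ≅ Z^27, C_2 ≅ Z^18.

Boundary ∂_1: C_1 → C_0 maps an edge to its endpoints' difference, ∂[p,q] = q − p.
As a 9×27 matrix over Z this has rank 8, with invariant factors (1,1,1,1,1,1,1,1).

Boundary ∂_2: C_2 → C_1 acts by ∂[p,q,r] = [q,r] − [p,r] + [p,q]. For instance
  ∂[0,3,5] = [3,5] − [0,5] + [0,3],
  ∂[0,2,7] = [2,7] − [0,7] + [0,2].
The 27×18 boundary matrix has rank 17 and Smith normal form diag(1,1,1,1,1,1,1,1,1,1,1,1,1,1,1,1,1).

From H_k ≅ ker(∂_k) / im(∂_{k+1}) we obtain:

  H_2: rank ker ∂_2 − rank ∂_3 = (18 − 17) − 0 = 1, and there is no ∂_3, so H_2 ≅ Z.

H_2 ≅ Z.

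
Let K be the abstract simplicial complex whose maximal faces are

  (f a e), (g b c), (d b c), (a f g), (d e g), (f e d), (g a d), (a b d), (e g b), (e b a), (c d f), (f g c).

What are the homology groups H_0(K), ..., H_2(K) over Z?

K has 7 vertices, 18 edges, 12 triangles.
rank ∂_0 = 0, rank ∂_1 = 6 ⇒ b_0 = 7 − 0 − 6 = 1; all invariant factors of ∂_1 are 1 so no torsion. So H_0 = Z.
rank ∂_1 = 6, rank ∂_2 = 12 ⇒ b_1 = 18 − 6 − 12 = 0; ∂_2 has invariant factor(s) [2] giving torsion. So H_1 = Z/2.
rank ∂_2 = 12, rank ∂_3 = 0 ⇒ b_2 = 12 − 12 − 0 = 0. So H_2 = 0.

H_0 = Z,  H_1 = Z/2,  H_2 = 0.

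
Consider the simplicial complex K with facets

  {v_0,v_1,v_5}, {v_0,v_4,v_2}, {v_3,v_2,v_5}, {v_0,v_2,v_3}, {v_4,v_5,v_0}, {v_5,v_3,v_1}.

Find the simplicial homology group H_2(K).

We work with the vertex ordering v_0 < v_1 < v_2 < v_3 < v_4 < v_5. The simplices of K, each written with vertices in increasing order, are:

  0-simplices (6): [v_0], [v_1], [v_2], [v_3], [v_4], [v_5]
  1-simplices (12): [v_0,v_1], [v_0,v_2], [v_0,v_3], [v_0,v_4], [v_0,v_5], [v_1,v_3], [v_1,v_5], [v_2,v_3], [v_2,v_4], [v_2,v_5], [v_3,v_5], [v_4,v_5]
  2-simplices (6): [v_0,v_1,v_5], [v_0,v_2,v_3], [v_0,v_2,v_4], [v_0,v_4,v_5], [v_1,v_3,v_5], [v_2,v_3,v_5]

so the chain groups are C_0 ≅ Z^6, C_1 ≅ Z^12, C_2 ≅ Z^6.

∂_1: C_1 → C_0 sends each edge [p,q] (with p < q) to q − p.
The resulting 6×12 matrix has rank 5, and its Smith normal form has invariant factors (1,1,1,1,1).

∂_2: C_2 → C_1 sends each 2-simplex [p,q,r] to [q,r] − [p,r] + [p,q]. For instance
  ∂[v_0,v_4,v_5] = [v_4,v_5] − [v_0,v_5] + [v_0,v_4],
  ∂[v_0,v_2,v_3] = [v_2,v_3] − [v_0,v_3] + [v_0,v_2].
The 12×6 boundary matrix has rank 6 and Smith normal form diag(1,1,1,1,1,1).

From H_k ≅ ker(∂_k) / im(∂_{k+1}) we obtain:

  H_2: rank ker ∂_2 − rank ∂_3 = (6 − 6) − 0 = 0, and there is no ∂_3, so H_2 ≅ 0.

(K is a triangulation of the cylinder S^1 x I.)

H_2 = 0.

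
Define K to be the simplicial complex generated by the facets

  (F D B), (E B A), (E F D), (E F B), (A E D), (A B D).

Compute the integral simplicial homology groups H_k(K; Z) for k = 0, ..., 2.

H_0 = Z,  H_1 = 0,  H_2 = Z.

Order the vertices as A < B < D < E < F. Listing each simplex with vertices in this order, K has dimension 2 with simplices:

  0-simplices (5): A, B, D, E, F
  1-simplices (9): AB, AD, AE, BD, BE, BF, DE, DF, EF
  2-simplices (6): ABD, ABE, ADE, BDF, BEF, DEF

Hence C_0 ≅ Z^5, C_1 ≅ Z^9, C_2 ≅ Z^6.

∂_1: C_1 → C_0 is given by ∂[p,q] = [q] − [p].
The 5×9 boundary matrix has rank 4 and Smith normal form diag(1,1,1,1).

∂_2: C_2 → C_1 maps a triangle to the signed sum of its edges. For instance
  ∂ADE = DE − AE + AD,
  ∂ABD = BD − AD + AB.
As a 9×6 matrix over Z this has rank 5, with invariant factors (1,1,1,1,1).

Computing H_k = (kernel of ∂_k) / (image of ∂_{k+1}):

  H_0: rank C_0 − rank ∂_1 = 5 − 4 = 1, and the invariant factors of ∂_1 are all 1, so H_0 ≅ Z.
  H_1: rank ker ∂_1 − rank ∂_2 = (9 − 4) − 5 = 0, and the invariant factors of ∂_2 are all 1, so H_1 ≅ 0.
  H_2: rank ker ∂_2 − rank ∂_3 = (6 − 5) − 0 = 1, and there is no ∂_3, so H_2 ≅ Z.

(K is a triangulation of the 2-sphere S^2.)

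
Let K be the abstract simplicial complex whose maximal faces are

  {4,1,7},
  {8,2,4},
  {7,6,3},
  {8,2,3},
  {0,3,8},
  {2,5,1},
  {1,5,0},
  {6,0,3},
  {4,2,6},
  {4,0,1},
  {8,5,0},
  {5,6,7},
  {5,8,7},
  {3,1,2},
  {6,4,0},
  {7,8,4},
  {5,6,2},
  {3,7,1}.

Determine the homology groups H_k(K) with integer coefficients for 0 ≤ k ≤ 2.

Order the vertices as 0 < 1 < 2 < 3 < 4 < 5 < 6 < 7 < 8. Listing each simplex with vertices in this order, K has dimension 2 with simplices:

  0-simplices (9): [0], [1], [2], [3], [4], [5], [6], [7], [8]
  1-simplices (27): (27 of them)
  2-simplices (18): [0,1,4], [0,1,5], [0,3,6], [0,3,8], [0,4,6], [0,5,8], [1,2,3], [1,2,5], [1,3,7], [1,4,7], [2,3,8], [2,4,6], [2,4,8], [2,5,6], [3,6,7], [4,7,8], [5,6,7], [5,7,8]

giving chain groups C_0 ≅ Z^9, C_1 ≅ Z^27, C_2 ≅ Z^18.

∂_1: C_1 → C_0 is given by ∂[p,q] = [q] − [p]. For instance
  ∂[3,8] = [8] − [3].
The resulting 9×27 matrix has rank 8, and its Smith normal form has invariant factors (1,1,1,1,1,1,1,1).

∂_2: C_2 → C_1 acts by ∂[p,q,r] = [q,r] − [p,r] + [p,q]. For instance
  ∂[0,3,6] = [3,6] − [0,6] + [0,3],
  ∂[2,4,8] = [4,8] − [2,8] + [2,4].
As a 27×18 matrix over Z this has rank 17, with invariant factors (1,1,1,1,1,1,1,1,1,1,1,1,1,1,1,1,1).

Computing H_k = (kernel of ∂_k) / (image of ∂_{k+1}):

  H_0: rank C_0 − rank ∂_1 = 9 − 8 = 1, and the invariant factors of ∂_1 are all 1, so H_0 ≅ Z.
  H_1: rank ker ∂_1 − rank ∂_2 = (27 − 8) − 17 = 2, and the invariant factors of ∂_2 are all 1, so H_1 ≅ Z^2.
  H_2: rank ker ∂_2 − rank ∂_3 = (18 − 17) − 0 = 1, and there is no ∂_3, so H_2 ≅ Z.

As a check, the Euler characteristic is 9 − 27 + 18 = 0, which agrees with 1 − 2 + 1 = 0.
(K is a triangulation of the torus T^2.)

H_0 = Z,  H_1 = Z^2,  H_2 = Z.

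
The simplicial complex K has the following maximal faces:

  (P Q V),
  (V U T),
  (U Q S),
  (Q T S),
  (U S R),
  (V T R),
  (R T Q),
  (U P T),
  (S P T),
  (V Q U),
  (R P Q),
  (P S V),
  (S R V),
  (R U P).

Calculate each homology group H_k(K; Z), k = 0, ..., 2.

Fix the vertex order P < Q < R < S < T < U < V and write every simplex with vertices in increasing order. Then dim K = 2 and the simplices of K are:

  0-simplices (7): P, Q, R, S, T, U, V
  1-simplices (21): PQ, PR, PS, PT, PU, PV, QR, QS, QT, QU, QV, RS, RT, RU, RV, ST, SU, SV, TU, TV, UV
  2-simplices (14): PQR, PQV, PRU, PST, PSV, PTU, QRT, QST, QSU, QUV, RSU, RSV, RTV, TUV

Hence C_0 ≅ Z^7, C_1 ≅ Z^21, C_2 ≅ Z^14.

The boundary map ∂_1: C_1 → C_0 maps an edge to its endpoints' difference, ∂[p,q] = q − p.
As a 7×21 matrix over Z this has rank 6, with invariant factors (1,1,1,1,1,1).

The boundary map ∂_2: C_2 → C_1 acts by ∂[p,q,r] = [q,r] − [p,r] + [p,q]. For instance
  ∂RSV = SV − RV + RS,
  ∂PTU = TU − PU + PT.
As a 21×14 matrix over Z this has rank 13, with invariant factors (1,1,1,1,1,1,1,1,1,1,1,1,1).

From H_k ≅ ker(∂_k) / im(∂_{k+1}) we obtain:

  H_0: rank C_0 − rank ∂_1 = 7 − 6 = 1, and the invariant factors of ∂_1 are all 1, so H_0 = Z.
  H_1: rank ker ∂_1 − rank ∂_2 = (21 − 6) − 13 = 2, and the invariant factors of ∂_2 are all 1, so H_1 = Z^2.
  H_2: rank ker ∂_2 − rank ∂_3 = (14 − 13) − 0 = 1, and there is no ∂_3, so H_2 = Z.

H_0 = Z,  H_1 = Z^2,  H_2 = Z.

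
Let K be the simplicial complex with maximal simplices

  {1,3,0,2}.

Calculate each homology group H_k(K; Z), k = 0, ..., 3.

Order the vertices as 0 < 1 < 2 < 3. Listing each simplex with vertices in this order, K has dimension 3 with simplices:

  0-simplices (4): [0], [1], [2], [3]
  1-simplices (6): [0,1], [0,2], [0,3], [1,2], [1,3], [2,3]
  2-simplices (4): [0,1,2], [0,1,3], [0,2,3], [1,2,3]
  3-simplices (1): [0,1,2,3]

so the chain groups are C_0 ≅ Z^4, C_1 ≅ Z^6, C_2 ≅ Z^4, C_3 ≅ Z^1.

∂_1: C_1 → C_0 maps an edge to its endpoints' difference, ∂[p,q] = q − p.
This gives a 4×6 integer matrix of rank 3; reducing to Smith normal form yields diagonal entries (1,1,1).

Boundary ∂_2: C_2 → C_1 acts by ∂[p,q,r] = [q,r] − [p,r] + [p,q]. For instance
  ∂[0,1,2] = [1,2] − [0,2] + [0,1],
  ∂[1,2,3] = [2,3] − [1,3] + [1,2].
The 6×4 boundary matrix has rank 3 and Smith normal form diag(1,1,1).

The boundary map ∂_3: C_3 → C_2 sends each 3-simplex σ to the alternating sum Σ_i (−1)^i (σ with its i-th vertex removed). For instance
  ∂[0,1,2,3] = [1,2,3] − [0,2,3] + [0,1,3] − [0,1,2].
The 4×1 boundary matrix has rank 1 and Smith normal form diag(1).

Now H_k = ker ∂_k / im ∂_{k+1}, so:

  H_0: rank C_0 − rank ∂_1 = 4 − 3 = 1, and the invariant factors of ∂_1 are all 1, so H_0 = Z.
  H_1: rank ker ∂_1 − rank ∂_2 = (6 − 3) − 3 = 0, and the invariant factors of ∂_2 are all 1, so H_1 = 0.
  H_2: rank ker ∂_2 − rank ∂_3 = (4 − 3) − 1 = 0, and the invariant factors of ∂_3 are all 1, so H_2 = 0.
  H_3: rank ker ∂_3 − rank ∂_4 = (1 − 1) − 0 = 0, and there is no ∂_4, so H_3 = 0.

H_0 ≅ Z,  H_1 = 0,  H_2 = 0,  H_3 = 0.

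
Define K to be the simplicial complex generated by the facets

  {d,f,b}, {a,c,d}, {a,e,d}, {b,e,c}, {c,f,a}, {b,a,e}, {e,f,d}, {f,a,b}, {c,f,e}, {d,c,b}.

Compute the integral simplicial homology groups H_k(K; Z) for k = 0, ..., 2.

Fix the vertex order a < b < c < d < e < f and write every simplex with vertices in increasing order. Then dim K = 2 and the simplices of K are:

  0-simplices (6): a, b, c, d, e, f
  1-simplices (15): ab, ac, ad, ae, af, bc, bd, be, bf, cd, ce, cf, de, df, ef
  2-simplices (10): abe, abf, acd, acf, ade, bcd, bce, bdf, cef, def

Hence C_0 ≅ Z^6, C_1 ≅ Z^15, C_2 ≅ Z^10.

The boundary map ∂_1: C_1 → C_0 sends each edge [p,q] (with p < q) to q − p.
The 6×15 boundary matrix has rank 5 and Smith normal form diag(1,1,1,1,1).

∂_2: C_2 → C_1 maps a triangle to the signed sum of its edges. For instance
  ∂def = ef − df + de,
  ∂bcd = cd − bd + bc.
The 15×10 boundary matrix has rank 10 and Smith normal form diag(1,1,1,1,1,1,1,1,1,2).

From H_k ≅ ker(∂_k) / im(∂_{k+1}) we obtain:

  H_0: rank C_0 − rank ∂_1 = 6 − 5 = 1, and the invariant factors of ∂_1 are all 1, so H_0 ≅ Z.
  H_1: rank ker ∂_1 − rank ∂_2 = (15 − 5) − 10 = 0, and ∂_2 has invariant factor 2 > 1, so H_1 ≅ Z_2.
  H_2: rank ker ∂_2 − rank ∂_3 = (10 − 10) − 0 = 0, and there is no ∂_3, so H_2 ≅ 0.

As a check, the Euler characteristic is 6 − 15 + 10 = 1, which agrees with 1 − 0 + 0 = 1.

H_0 = Z,  H_1 = Z_2,  H_2 = 0.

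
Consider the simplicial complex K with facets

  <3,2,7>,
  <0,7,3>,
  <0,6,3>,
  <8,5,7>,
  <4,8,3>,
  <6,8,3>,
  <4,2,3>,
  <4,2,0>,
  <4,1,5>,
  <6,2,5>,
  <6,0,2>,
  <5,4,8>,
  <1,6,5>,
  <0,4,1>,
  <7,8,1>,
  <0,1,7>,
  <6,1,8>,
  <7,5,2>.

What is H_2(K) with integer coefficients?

H_2 ≅ 0.

Fix the vertex order 0 < 1 < 2 < 3 < 4 < 5 < 6 < 7 < 8 and write every simplex with vertices in increasing order. Then dim K = 2 and the simplices of K are:

  0-simplices (9): [0], [1], [2], [3], [4], [5], [6], [7], [8]
  1-simplices (27): (27 of them)
  2-simplices (18): [0,1,4], [0,1,7], [0,2,4], [0,2,6], [0,3,6], [0,3,7], [1,4,5], [1,5,6], [1,6,8], [1,7,8], [2,3,4], [2,3,7], [2,5,6], [2,5,7], [3,4,8], [3,6,8], [4,5,8], [5,7,8]

so the chain groups are C_0 ≅ Z^9, C_1 ≅ Z^27, C_2 ≅ Z^18.

The boundary map ∂_1: C_1 → C_0 sends each edge [p,q] (with p < q) to q − p. For instance
  ∂[2,7] = [7] − [2].
This gives a 9×27 integer matrix of rank 8; reducing to Smith normal form yields diagonal entries (1,1,1,1,1,1,1,1).

Boundary ∂_2: C_2 → C_1 maps a triangle to the signed sum of its edges. For instance
  ∂[2,3,4] = [3,4] − [2,4] + [2,3],
  ∂[0,3,7] = [3,7] − [0,7] + [0,3].
As a 27×18 matrix over Z this has rank 18, with invariant factors (1,1,1,1,1,1,1,1,1,1,1,1,1,1,1,1,1,2).

Reading off H_k = ker ∂_k / im ∂_{k+1}:

  H_2: rank ker ∂_2 − rank ∂_3 = (18 − 18) − 0 = 0, and there is no ∂_3, so H_2 = 0.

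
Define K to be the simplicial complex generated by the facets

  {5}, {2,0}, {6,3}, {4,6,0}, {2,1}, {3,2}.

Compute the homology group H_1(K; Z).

We work with the vertex ordering 0 < 1 < 2 < 3 < 4 < 5 < 6. The simplices of K, each written with vertices in increasing order, are:

  0-simplices (7): [0], [1], [2], [3], [4], [5], [6]
  1-simplices (7): [0,2], [0,4], [0,6], [1,2], [2,3], [3,6], [4,6]
  2-simplices (1): [0,4,6]

so the chain groups are C_0 ≅ Z^7, C_1 ≅ Z^7, C_2 ≅ Z^1.

Boundary ∂_1: C_1 → C_0 maps an edge to its endpoints' difference, ∂[p,q] = q − p.
The 7×7 boundary matrix has rank 5 and Smith normal form diag(1,1,1,1,1).

Boundary ∂_2: C_2 → C_1 sends each 2-simplex [p,q,r] to [q,r] − [p,r] + [p,q]. For instance
  ∂[0,4,6] = [4,6] − [0,6] + [0,4].
The resulting 7×1 matrix has rank 1, and its Smith normal form has invariant factors (1).

Computing H_k = (kernel of ∂_k) / (image of ∂_{k+1}):

  H_1: rank ker ∂_1 − rank ∂_2 = (7 − 5) − 1 = 1, and the invariant factors of ∂_2 are all 1, so H_1 = Z.

H_1 = Z.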